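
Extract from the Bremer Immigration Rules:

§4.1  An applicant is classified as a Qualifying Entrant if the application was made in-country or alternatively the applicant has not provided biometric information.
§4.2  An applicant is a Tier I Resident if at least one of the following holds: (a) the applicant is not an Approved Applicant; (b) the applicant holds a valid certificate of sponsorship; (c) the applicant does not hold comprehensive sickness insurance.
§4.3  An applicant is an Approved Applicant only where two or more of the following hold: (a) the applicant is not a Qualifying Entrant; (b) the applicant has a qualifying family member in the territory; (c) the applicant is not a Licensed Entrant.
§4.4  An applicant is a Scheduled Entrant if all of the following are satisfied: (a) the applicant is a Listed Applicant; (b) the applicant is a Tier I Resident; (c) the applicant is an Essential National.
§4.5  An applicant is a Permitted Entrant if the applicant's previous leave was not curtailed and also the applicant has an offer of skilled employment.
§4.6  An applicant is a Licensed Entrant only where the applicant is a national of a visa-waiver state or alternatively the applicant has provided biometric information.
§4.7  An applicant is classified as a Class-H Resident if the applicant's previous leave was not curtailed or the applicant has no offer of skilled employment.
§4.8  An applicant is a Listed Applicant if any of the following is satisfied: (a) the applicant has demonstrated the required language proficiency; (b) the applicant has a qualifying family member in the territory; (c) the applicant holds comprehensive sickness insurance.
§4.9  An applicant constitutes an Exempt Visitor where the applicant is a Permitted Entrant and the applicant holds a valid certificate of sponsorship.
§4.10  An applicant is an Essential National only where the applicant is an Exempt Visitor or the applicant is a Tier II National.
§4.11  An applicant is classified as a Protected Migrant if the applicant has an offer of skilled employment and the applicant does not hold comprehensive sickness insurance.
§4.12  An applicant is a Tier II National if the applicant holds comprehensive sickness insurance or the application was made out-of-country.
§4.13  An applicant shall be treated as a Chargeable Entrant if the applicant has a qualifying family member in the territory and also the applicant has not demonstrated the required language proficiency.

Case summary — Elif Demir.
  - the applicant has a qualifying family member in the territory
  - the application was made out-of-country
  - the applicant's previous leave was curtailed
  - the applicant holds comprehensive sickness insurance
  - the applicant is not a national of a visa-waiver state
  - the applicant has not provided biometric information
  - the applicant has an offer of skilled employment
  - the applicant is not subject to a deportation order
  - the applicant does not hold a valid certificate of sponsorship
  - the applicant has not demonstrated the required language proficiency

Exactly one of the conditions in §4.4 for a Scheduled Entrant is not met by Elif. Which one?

§4.8 — Listed Applicant: [the applicant has demonstrated the required language proficiency? no] OR [the applicant has a qualifying family member in the territory? yes] OR [the applicant holds comprehensive sickness insurance? yes] → satisfied.
§4.1 — Qualifying Entrant: [the application was made in-country? no] OR [the applicant has not provided biometric information? yes] → satisfied.
§4.6 — Licensed Entrant: [the applicant is a national of a visa-waiver state? no] OR [the applicant has provided biometric information? no] → not satisfied.
§4.3 — Approved Applicant: not a Qualifying Entrant (§4.1)? no; the applicant has a qualifying family member in the territory? yes; not a Licensed Entrant (§4.6)? yes — 2 of 3 hold (need ≥2) → satisfied.
§4.2 — Tier I Resident: [not an Approved Applicant (§4.3)? no] OR [the applicant holds a valid certificate of sponsorship? no] OR [the applicant does not hold comprehensive sickness insurance? no] → not satisfied.
§4.5 — Permitted Entrant: [the applicant's previous leave was not curtailed? no] AND [the applicant has an offer of skilled employment? yes] → not satisfied.
§4.9 — Exempt Visitor: [Permitted Entrant (§4.5)? no] AND [the applicant holds a valid certificate of sponsorship? no] → not satisfied.
§4.12 — Tier II National: [the applicant holds comprehensive sickness insurance? yes] OR [the application was made out-of-country? yes] → satisfied.
§4.10 — Essential National: [Exempt Visitor (§4.9)? no] OR [Tier II National (§4.12)? yes] → satisfied.
§4.4 — Scheduled Entrant: [Listed Applicant (§4.8)? yes] AND [Tier I Resident (§4.2)? no] AND [Essential National (§4.10)? yes] → not satisfied.

Tier I Resident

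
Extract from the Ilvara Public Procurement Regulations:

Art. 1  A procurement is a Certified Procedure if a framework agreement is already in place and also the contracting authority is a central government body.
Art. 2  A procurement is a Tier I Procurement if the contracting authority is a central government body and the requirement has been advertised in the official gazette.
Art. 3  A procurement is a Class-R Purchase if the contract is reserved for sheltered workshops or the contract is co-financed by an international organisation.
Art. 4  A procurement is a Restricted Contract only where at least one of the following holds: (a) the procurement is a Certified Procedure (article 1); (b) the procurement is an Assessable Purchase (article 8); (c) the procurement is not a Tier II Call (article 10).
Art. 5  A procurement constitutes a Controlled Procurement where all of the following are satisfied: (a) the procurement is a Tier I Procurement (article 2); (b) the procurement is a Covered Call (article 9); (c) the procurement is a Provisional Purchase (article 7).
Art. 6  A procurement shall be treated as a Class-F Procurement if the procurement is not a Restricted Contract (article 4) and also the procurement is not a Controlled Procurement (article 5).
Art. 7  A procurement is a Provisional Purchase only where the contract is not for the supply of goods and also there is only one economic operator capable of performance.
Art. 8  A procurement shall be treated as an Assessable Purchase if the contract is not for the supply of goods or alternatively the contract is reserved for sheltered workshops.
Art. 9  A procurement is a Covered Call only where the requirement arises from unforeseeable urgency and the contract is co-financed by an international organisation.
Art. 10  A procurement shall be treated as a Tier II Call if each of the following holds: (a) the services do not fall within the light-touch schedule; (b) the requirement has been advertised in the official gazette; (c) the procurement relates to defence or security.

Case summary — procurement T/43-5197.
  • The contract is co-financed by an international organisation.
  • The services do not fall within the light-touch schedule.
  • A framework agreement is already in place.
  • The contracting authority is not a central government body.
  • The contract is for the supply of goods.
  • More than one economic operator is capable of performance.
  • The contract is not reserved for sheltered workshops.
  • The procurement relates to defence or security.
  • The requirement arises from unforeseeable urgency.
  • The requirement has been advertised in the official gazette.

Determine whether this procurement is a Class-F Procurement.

article 1 — Certified Procedure: [a framework agreement is already in place? yes] AND [the contracting authority is a central government body? no] → not satisfied.
article 8 — Assessable Purchase: [the contract is not for the supply of goods? no] OR [the contract is reserved for sheltered workshops? no] → not satisfied.
article 10 — Tier II Call: [the services do not fall within the light-touch schedule? yes] AND [the requirement has been advertised in the official gazette? yes] AND [the procurement relates to defence or security? yes] → satisfied.
article 4 — Restricted Contract: [Certified Procedure (article 1)? no] OR [Assessable Purchase (article 8)? no] OR [not a Tier II Call (article 10)? no] → not satisfied.
article 2 — Tier I Procurement: [the contracting authority is a central government body? no] AND [the requirement has been advertised in the official gazette? yes] → not satisfied.
article 9 — Covered Call: [the requirement arises from unforeseeable urgency? yes] AND [the contract is co-financed by an international organisation? yes] → satisfied.
article 7 — Provisional Purchase: [the contract is not for the supply of goods? no] AND [there is only one economic operator capable of performance? no] → not satisfied.
article 5 — Controlled Procurement: [Tier I Procurement (article 2)? no] AND [Covered Call (article 9)? yes] AND [Provisional Purchase (article 7)? no] → not satisfied.
article 6 — Class-F Procurement: [not a Restricted Contract (article 4)? yes] AND [not a Controlled Procurement (article 5)? yes] → satisfied.

Yes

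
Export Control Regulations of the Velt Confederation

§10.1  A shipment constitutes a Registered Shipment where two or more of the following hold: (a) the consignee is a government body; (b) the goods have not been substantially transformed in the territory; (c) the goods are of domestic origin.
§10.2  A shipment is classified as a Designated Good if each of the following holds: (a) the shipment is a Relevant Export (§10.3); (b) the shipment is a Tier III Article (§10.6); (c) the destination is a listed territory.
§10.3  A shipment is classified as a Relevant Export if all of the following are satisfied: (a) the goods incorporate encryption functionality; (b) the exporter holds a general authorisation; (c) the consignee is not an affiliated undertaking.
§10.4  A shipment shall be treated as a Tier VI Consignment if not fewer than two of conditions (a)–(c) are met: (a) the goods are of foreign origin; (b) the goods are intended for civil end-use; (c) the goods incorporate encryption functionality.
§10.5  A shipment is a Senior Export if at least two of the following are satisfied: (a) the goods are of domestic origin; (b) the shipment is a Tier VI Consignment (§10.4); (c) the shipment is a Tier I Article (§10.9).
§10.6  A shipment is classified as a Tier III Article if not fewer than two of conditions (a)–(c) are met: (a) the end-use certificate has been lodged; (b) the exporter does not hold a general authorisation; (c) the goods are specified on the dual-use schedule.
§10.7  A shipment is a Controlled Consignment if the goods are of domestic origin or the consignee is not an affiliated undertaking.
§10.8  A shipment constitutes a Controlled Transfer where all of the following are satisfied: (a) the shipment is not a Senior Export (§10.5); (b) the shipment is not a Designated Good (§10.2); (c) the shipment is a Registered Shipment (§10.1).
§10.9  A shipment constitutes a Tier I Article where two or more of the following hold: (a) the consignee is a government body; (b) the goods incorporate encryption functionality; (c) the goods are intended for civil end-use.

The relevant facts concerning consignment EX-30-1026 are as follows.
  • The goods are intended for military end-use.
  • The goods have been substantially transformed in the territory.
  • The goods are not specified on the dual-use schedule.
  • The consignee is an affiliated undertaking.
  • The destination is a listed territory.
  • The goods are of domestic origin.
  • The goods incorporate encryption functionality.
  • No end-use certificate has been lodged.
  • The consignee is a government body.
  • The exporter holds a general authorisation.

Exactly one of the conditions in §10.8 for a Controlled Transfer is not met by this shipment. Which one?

Under §10.4: the goods are of foreign origin? no; the goods are intended for civil end-use? no; the goods incorporate encryption functionality? yes — 1 of 3 hold (need ≥2) → not satisfied.
Under §10.9: the consignee is a government body? yes; the goods incorporate encryption functionality? yes; the goods are intended for civil end-use? no — 2 of 3 hold (need ≥2) → satisfied.
Under §10.5: the goods are of domestic origin? yes; Tier VI Consignment (§10.4)? no; Tier I Article (§10.9)? yes — 2 of 3 hold (need ≥2) → satisfied.
Under §10.3: the goods incorporate encryption functionality? yes; and the exporter holds a general authorisation? yes; and the consignee is not an affiliated undertaking? no. So the shipment is not a Relevant Export.
Under §10.6: the end-use certificate has been lodged? no; the exporter does not hold a general authorisation? no; the goods are specified on the dual-use schedule? no — 0 of 3 hold (need ≥2) → not satisfied.
Under §10.2: Relevant Export (§10.3)? no; and Tier III Article (§10.6)? no; and the destination is a listed territory? yes. So the shipment is not a Designated Good.
Under §10.1: the consignee is a government body? yes; the goods have not been substantially transformed in the territory? no; the goods are of domestic origin? yes — 2 of 3 hold (need ≥2) → satisfied.
Under §10.8: not a Senior Export (§10.5)? no; and not a Designated Good (§10.2)? yes; and Registered Shipment (§10.1)? yes. So the shipment is not a Controlled Transfer.

Senior Export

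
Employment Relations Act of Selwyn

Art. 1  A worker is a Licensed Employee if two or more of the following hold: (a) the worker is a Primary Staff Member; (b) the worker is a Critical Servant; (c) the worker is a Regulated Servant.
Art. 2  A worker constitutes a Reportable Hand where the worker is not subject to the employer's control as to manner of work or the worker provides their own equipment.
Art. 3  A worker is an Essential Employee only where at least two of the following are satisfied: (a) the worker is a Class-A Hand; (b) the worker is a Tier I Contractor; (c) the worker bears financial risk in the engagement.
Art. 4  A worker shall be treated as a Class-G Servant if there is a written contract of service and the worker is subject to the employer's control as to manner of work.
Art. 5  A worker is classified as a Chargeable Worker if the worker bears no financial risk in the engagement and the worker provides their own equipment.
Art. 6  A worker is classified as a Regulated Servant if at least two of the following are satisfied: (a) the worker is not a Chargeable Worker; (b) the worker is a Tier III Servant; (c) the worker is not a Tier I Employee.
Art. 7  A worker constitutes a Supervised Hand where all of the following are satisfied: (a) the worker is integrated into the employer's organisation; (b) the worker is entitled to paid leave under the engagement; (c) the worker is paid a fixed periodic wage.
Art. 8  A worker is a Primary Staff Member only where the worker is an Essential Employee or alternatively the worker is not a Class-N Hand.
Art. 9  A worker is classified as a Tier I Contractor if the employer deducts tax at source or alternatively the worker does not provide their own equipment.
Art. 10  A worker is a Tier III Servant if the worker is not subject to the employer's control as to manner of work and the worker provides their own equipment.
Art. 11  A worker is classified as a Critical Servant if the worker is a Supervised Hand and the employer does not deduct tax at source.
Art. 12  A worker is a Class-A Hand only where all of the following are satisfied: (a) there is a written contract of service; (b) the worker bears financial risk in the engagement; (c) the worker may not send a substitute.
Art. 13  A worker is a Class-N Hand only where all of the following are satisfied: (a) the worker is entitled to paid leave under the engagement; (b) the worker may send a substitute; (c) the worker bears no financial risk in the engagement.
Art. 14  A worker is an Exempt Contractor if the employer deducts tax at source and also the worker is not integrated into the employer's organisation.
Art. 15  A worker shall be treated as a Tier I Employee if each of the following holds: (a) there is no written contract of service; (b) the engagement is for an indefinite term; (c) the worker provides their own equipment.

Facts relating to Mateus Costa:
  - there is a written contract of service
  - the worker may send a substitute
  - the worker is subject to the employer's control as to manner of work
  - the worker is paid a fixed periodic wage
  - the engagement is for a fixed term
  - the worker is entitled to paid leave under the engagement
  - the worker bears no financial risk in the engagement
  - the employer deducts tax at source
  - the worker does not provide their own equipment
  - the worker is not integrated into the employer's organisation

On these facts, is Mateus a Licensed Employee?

article 12 — Class-A Hand: [there is a written contract of service? yes] AND [the worker bears financial risk in the engagement? no] AND [the worker may not send a substitute? no] → not satisfied.
article 9 — Tier I Contractor: [the employer deducts tax at source? yes] OR [the worker does not provide their own equipment? yes] → satisfied.
article 3 — Essential Employee: Class-A Hand (article 12)? no; Tier I Contractor (article 9)? yes; the worker bears financial risk in the engagement? no — 1 of 3 hold (need ≥2) → not satisfied.
article 13 — Class-N Hand: [the worker is entitled to paid leave under the engagement? yes] AND [the worker may send a substitute? yes] AND [the worker bears no financial risk in the engagement? yes] → satisfied.
article 8 — Primary Staff Member: [Essential Employee (article 3)? no] OR [not a Class-N Hand (article 13)? no] → not satisfied.
article 7 — Supervised Hand: [the worker is integrated into the employer's organisation? no] AND [the worker is entitled to paid leave under the engagement? yes] AND [the worker is paid a fixed periodic wage? yes] → not satisfied.
article 11 — Critical Servant: [Supervised Hand (article 7)? no] AND [the employer does not deduct tax at source? no] → not satisfied.
article 5 — Chargeable Worker: [the worker bears no financial risk in the engagement? yes] AND [the worker provides their own equipment? no] → not satisfied.
article 10 — Tier III Servant: [the worker is not subject to the employer's control as to manner of work? no] AND [the worker provides their own equipment? no] → not satisfied.
article 15 — Tier I Employee: [there is no written contract of service? no] AND [the engagement is for an indefinite term? no] AND [the worker provides their own equipment? no] → not satisfied.
article 6 — Regulated Servant: not a Chargeable Worker (article 5)? yes; Tier III Servant (article 10)? no; not a Tier I Employee (article 15)? yes — 2 of 3 hold (need ≥2) → satisfied.
article 1 — Licensed Employee: Primary Staff Member (article 8)? no; Critical Servant (article 11)? no; Regulated Servant (article 6)? yes — 1 of 3 hold (need ≥2) → not satisfied.

No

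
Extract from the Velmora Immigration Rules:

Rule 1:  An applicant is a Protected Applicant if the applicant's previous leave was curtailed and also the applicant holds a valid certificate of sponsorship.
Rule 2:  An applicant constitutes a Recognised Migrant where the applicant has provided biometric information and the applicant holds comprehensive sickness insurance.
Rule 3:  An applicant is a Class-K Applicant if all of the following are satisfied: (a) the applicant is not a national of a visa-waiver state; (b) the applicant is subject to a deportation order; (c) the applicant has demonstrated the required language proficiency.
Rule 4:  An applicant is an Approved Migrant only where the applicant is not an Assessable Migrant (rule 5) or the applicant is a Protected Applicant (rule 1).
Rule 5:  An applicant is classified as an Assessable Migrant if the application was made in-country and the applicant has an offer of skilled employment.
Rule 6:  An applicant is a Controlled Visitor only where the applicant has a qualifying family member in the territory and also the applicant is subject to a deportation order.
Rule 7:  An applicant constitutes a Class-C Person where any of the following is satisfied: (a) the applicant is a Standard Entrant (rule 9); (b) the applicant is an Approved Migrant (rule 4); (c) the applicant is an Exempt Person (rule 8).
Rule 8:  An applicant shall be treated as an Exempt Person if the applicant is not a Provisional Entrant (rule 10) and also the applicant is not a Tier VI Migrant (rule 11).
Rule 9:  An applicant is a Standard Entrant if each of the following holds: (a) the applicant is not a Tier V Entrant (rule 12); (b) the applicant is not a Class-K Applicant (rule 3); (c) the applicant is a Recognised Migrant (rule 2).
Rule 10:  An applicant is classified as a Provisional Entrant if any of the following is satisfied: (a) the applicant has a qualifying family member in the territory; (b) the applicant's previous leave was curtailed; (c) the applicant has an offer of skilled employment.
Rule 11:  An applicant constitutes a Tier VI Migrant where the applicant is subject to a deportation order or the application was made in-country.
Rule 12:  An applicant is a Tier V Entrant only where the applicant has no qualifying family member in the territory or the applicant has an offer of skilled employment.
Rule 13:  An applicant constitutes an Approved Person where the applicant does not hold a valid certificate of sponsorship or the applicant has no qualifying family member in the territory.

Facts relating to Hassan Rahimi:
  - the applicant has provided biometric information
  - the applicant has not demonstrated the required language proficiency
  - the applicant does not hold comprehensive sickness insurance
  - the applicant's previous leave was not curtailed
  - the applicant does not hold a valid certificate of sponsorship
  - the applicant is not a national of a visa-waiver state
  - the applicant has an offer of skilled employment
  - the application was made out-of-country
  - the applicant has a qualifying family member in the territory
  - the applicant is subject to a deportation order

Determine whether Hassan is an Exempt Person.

rule 10 — Provisional Entrant: [the applicant has a qualifying family member in the territory? yes] OR [the applicant's previous leave was curtailed? no] OR [the applicant has an offer of skilled employment? yes] → satisfied.
rule 11 — Tier VI Migrant: [the applicant is subject to a deportation order? yes] OR [the application was made in-country? no] → satisfied.
rule 8 — Exempt Person: [not a Provisional Entrant (rule 10)? no] AND [not a Tier VI Migrant (rule 11)? no] → not satisfied.

No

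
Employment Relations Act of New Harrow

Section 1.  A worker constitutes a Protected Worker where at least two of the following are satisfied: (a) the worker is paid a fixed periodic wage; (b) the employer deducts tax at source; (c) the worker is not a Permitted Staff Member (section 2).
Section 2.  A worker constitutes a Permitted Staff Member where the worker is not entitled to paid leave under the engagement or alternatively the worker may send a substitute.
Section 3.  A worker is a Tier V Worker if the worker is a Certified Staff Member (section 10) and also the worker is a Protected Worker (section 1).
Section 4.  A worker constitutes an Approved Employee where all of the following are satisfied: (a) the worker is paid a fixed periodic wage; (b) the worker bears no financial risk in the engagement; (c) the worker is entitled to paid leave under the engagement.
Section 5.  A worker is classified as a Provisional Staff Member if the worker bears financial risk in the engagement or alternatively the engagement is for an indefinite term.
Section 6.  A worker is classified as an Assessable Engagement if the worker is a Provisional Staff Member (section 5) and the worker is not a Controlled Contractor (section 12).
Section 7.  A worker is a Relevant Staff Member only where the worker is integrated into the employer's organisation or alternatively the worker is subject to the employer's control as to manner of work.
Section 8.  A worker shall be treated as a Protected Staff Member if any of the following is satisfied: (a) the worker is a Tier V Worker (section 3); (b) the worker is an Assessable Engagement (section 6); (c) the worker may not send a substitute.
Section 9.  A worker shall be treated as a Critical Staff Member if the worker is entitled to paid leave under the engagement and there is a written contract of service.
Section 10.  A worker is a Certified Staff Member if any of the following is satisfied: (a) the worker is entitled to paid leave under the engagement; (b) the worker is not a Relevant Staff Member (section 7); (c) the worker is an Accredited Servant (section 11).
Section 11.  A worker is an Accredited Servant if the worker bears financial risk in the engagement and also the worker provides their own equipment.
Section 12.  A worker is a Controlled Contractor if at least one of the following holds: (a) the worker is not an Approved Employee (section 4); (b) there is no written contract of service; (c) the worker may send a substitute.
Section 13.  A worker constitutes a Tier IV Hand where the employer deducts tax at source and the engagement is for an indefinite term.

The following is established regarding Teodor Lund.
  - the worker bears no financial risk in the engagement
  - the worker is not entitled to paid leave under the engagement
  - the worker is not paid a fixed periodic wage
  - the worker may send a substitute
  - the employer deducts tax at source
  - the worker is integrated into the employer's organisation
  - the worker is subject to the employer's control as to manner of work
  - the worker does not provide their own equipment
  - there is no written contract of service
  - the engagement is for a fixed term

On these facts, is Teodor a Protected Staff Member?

section 7 — Relevant Staff Member: [the worker is integrated into the employer's organisation? yes] OR [the worker is subject to the employer's control as to manner of work? yes] → satisfied.
section 11 — Accredited Servant: [the worker bears financial risk in the engagement? no] AND [the worker provides their own equipment? no] → not satisfied.
section 10 — Certified Staff Member: [the worker is entitled to paid leave under the engagement? no] OR [not a Relevant Staff Member (section 7)? no] OR [Accredited Servant (section 11)? no] → not satisfied.
section 2 — Permitted Staff Member: [the worker is not entitled to paid leave under the engagement? yes] OR [the worker may send a substitute? yes] → satisfied.
section 1 — Protected Worker: the worker is paid a fixed periodic wage? no; the employer deducts tax at source? yes; not a Permitted Staff Member (section 2)? no — 1 of 3 hold (need ≥2) → not satisfied.
section 3 — Tier V Worker: [Certified Staff Member (section 10)? no] AND [Protected Worker (section 1)? no] → not satisfied.
section 5 — Provisional Staff Member: [the worker bears financial risk in the engagement? no] OR [the engagement is for an indefinite term? no] → not satisfied.
section 4 — Approved Employee: [the worker is paid a fixed periodic wage? no] AND [the worker bears no financial risk in the engagement? yes] AND [the worker is entitled to paid leave under the engagement? no] → not satisfied.
section 12 — Controlled Contractor: [not an Approved Employee (section 4)? yes] OR [there is no written contract of service? yes] OR [the worker may send a substitute? yes] → satisfied.
section 6 — Assessable Engagement: [Provisional Staff Member (section 5)? no] AND [not a Controlled Contractor (section 12)? no] → not satisfied.
section 8 — Protected Staff Member: [Tier V Worker (section 3)? no] OR [Assessable Engagement (section 6)? no] OR [the worker may not send a substitute? no] → not satisfied.

No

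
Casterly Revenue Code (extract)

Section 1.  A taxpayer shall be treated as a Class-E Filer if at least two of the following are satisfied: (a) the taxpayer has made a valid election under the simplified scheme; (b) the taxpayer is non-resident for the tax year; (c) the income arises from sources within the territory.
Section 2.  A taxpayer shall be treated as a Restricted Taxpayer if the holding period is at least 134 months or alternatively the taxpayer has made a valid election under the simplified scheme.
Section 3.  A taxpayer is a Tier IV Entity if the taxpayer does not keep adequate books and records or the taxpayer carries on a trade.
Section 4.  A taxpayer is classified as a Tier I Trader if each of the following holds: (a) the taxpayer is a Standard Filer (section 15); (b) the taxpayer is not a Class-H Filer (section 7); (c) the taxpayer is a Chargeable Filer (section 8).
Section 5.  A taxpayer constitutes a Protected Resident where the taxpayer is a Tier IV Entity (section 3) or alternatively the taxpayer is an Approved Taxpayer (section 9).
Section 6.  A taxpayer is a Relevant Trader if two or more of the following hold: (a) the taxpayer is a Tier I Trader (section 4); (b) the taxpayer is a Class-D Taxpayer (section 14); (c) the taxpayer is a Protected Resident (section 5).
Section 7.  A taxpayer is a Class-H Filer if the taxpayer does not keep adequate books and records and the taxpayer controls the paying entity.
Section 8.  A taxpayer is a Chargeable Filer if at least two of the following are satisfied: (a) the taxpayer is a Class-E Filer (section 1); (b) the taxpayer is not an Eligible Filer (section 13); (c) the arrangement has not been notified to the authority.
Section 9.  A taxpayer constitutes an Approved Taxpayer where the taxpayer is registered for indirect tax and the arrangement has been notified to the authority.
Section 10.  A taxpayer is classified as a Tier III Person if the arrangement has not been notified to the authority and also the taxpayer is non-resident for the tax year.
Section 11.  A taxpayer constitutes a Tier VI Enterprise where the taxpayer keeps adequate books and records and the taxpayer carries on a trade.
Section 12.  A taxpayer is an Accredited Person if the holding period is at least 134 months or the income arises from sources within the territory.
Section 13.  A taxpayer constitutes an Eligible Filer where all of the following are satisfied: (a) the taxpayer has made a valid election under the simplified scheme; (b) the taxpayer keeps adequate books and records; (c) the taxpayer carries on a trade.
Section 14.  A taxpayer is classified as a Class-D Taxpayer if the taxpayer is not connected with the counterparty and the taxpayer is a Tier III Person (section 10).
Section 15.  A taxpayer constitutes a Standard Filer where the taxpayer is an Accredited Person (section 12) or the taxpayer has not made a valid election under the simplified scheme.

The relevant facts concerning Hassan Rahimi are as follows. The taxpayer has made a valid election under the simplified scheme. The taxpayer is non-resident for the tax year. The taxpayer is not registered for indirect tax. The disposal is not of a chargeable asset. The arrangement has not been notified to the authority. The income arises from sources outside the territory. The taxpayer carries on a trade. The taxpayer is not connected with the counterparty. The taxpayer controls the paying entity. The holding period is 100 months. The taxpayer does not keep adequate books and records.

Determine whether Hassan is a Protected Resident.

Under section 3: the taxpayer does not keep adequate books and records? yes; or the taxpayer carries on a trade? yes. So the taxpayer is a Tier IV Entity.
Under section 9: the taxpayer is registered for indirect tax? no; and the arrangement has been notified to the authority? no. So the taxpayer is not an Approved Taxpayer.
Under section 5: Tier IV Entity (section 3)? yes; or Approved Taxpayer (section 9)? no. So the taxpayer is a Protected Resident.

Yes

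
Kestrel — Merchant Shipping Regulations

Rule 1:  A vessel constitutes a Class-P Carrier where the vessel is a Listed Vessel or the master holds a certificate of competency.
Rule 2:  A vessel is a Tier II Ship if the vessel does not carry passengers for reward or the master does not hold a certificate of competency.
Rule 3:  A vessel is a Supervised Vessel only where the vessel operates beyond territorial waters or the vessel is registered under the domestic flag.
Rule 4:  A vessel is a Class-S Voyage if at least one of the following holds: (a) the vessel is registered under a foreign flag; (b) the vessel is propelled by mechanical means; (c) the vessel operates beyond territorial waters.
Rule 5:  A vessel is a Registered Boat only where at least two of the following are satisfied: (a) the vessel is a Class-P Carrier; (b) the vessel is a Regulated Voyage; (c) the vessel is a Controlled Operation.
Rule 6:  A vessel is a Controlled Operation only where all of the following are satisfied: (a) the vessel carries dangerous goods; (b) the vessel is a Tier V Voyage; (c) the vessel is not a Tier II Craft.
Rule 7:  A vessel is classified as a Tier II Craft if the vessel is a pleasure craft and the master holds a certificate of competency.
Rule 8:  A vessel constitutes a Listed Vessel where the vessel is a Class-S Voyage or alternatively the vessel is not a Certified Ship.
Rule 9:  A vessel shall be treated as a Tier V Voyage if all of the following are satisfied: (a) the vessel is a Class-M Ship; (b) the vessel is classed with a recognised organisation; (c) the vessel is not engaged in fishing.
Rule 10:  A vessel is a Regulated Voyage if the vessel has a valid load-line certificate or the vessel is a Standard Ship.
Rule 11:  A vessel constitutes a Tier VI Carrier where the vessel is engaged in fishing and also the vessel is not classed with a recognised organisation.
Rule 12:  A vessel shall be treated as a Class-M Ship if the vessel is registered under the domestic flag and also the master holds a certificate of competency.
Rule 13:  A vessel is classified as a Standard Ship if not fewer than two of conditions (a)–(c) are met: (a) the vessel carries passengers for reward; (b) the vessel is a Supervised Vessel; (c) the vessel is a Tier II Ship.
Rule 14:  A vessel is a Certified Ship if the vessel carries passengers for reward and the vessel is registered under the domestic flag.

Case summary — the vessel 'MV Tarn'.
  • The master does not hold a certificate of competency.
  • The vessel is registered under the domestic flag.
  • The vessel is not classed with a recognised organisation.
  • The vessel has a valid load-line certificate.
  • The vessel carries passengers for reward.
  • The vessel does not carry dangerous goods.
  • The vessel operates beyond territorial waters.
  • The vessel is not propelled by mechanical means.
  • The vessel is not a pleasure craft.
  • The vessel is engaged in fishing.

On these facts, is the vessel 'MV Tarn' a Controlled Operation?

No

Under rule 12: the vessel is registered under the domestic flag? yes; and the master holds a certificate of competency? no. So the vessel is not a Class-M Ship.
Under rule 9: Class-M Ship (rule 12)? no; and the vessel is classed with a recognised organisation? no; and the vessel is not engaged in fishing? no. So the vessel is not a Tier V Voyage.
Under rule 7: the vessel is a pleasure craft? no; and the master holds a certificate of competency? no. So the vessel is not a Tier II Craft.
Under rule 6: the vessel carries dangerous goods? no; and Tier V Voyage (rule 9)? no; and not a Tier II Craft (rule 7)? yes. So the vessel is not a Controlled Operation.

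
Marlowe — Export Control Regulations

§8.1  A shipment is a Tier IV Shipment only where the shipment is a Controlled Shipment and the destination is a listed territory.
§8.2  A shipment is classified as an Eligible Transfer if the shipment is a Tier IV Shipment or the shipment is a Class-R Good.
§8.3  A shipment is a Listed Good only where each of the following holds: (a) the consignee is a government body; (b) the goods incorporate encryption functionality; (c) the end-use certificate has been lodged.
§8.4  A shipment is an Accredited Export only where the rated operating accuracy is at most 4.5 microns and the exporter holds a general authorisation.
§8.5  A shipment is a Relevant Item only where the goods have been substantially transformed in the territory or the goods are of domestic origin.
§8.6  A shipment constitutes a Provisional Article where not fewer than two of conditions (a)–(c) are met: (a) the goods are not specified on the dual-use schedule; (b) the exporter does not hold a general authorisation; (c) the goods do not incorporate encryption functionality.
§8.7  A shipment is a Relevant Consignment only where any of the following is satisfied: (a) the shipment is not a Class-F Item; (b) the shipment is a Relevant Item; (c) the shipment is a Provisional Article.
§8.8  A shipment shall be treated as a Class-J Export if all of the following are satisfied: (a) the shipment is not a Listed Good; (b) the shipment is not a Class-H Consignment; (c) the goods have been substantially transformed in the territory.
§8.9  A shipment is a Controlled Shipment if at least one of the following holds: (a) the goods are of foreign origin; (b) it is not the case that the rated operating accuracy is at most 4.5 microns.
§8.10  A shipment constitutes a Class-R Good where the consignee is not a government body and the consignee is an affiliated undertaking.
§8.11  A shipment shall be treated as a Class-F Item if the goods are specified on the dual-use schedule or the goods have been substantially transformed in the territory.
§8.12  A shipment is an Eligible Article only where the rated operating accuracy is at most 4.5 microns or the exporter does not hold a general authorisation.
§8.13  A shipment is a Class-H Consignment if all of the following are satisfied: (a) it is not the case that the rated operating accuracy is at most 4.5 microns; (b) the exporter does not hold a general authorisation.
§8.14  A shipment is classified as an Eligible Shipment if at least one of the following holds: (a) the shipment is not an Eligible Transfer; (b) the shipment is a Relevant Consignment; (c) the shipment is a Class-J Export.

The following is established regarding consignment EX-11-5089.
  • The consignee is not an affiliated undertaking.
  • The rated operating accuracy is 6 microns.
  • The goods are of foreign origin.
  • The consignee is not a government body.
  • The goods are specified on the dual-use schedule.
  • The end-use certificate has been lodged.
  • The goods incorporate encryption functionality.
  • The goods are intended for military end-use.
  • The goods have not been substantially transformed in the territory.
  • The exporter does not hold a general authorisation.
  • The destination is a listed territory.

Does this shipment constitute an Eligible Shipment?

No

§8.9 — Controlled Shipment: [the goods are of foreign origin? yes] OR [rated operating accuracy: 6 microns ≤ 4.5 microns? no, so negated condition yes] → satisfied.
§8.1 — Tier IV Shipment: [Controlled Shipment (§8.9)? yes] AND [the destination is a listed territory? yes] → satisfied.
§8.10 — Class-R Good: [the consignee is not a government body? yes] AND [the consignee is an affiliated undertaking? no] → not satisfied.
§8.2 — Eligible Transfer: [Tier IV Shipment (§8.1)? yes] OR [Class-R Good (§8.10)? no] → satisfied.
§8.11 — Class-F Item: [the goods are specified on the dual-use schedule? yes] OR [the goods have been substantially transformed in the territory? no] → satisfied.
§8.5 — Relevant Item: [the goods have been substantially transformed in the territory? no] OR [the goods are of domestic origin? no] → not satisfied.
§8.6 — Provisional Article: the goods are not specified on the dual-use schedule? no; the exporter does not hold a general authorisation? yes; the goods do not incorporate encryption functionality? no — 1 of 3 hold (need ≥2) → not satisfied.
§8.7 — Relevant Consignment: [not a Class-F Item (§8.11)? no] OR [Relevant Item (§8.5)? no] OR [Provisional Article (§8.6)? no] → not satisfied.
§8.3 — Listed Good: [the consignee is a government body? no] AND [the goods incorporate encryption functionality? yes] AND [the end-use certificate has been lodged? yes] → not satisfied.
§8.13 — Class-H Consignment: [rated operating accuracy: 6 microns ≤ 4.5 microns? no, so negated condition yes] AND [the exporter does not hold a general authorisation? yes] → satisfied.
§8.8 — Class-J Export: [not a Listed Good (§8.3)? yes] AND [not a Class-H Consignment (§8.13)? no] AND [the goods have been substantially transformed in the territory? no] → not satisfied.
§8.14 — Eligible Shipment: [not an Eligible Transfer (§8.2)? no] OR [Relevant Consignment (§8.7)? no] OR [Class-J Export (§8.8)? no] → not satisfied.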